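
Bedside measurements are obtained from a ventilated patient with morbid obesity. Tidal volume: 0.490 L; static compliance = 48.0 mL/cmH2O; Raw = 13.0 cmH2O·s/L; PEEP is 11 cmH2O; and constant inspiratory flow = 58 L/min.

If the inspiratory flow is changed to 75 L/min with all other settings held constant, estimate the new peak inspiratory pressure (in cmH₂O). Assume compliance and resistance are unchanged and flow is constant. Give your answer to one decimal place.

Flow: 58 L/min ÷ 60 = 0.9667 L/s.
New flow: 75 L/min ÷ 60 = 1.25 L/s.
PIP = Vt/C + R·V̇ + PEEP (constant-flow equation of motion).
Only the resistive term changes: ΔPIP = R × ΔV̇ = 13.0 × (1.25 − 0.9667) = 13.0 × 0.2833 = 3.683 cmH2O.
Original PIP = 490/48.0 + 13.0×0.9667 + 11 = 33.775 cmH2O; new PIP = 33.775 + (3.683) = 37.458 cmH2O.

37.5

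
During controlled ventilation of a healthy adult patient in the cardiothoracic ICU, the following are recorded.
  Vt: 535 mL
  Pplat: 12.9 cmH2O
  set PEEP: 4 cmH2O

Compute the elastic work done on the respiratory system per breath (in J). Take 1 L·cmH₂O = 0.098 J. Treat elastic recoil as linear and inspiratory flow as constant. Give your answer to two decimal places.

Elastic work ≈ ½ × (Pplat − PEEP) × Vt = 0.5 × (12.9 − 4) × 0.535 L = 0.5 × 8.9 × 0.535 = 2.381 L·cmH2O.
× 0.098 J/(L·cmH2O) → 0.2333 J.

0.23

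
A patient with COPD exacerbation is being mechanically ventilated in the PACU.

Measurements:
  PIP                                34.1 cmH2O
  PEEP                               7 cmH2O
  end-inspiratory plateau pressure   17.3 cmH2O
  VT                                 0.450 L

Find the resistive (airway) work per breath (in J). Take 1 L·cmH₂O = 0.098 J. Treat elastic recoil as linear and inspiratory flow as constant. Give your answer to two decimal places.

With constant inspiratory flow the resistive pressure is constant at PIP − Pplat = 34.1 − 17.3 = 16.8 cmH2O, so resistive work = 16.8 × 0.450 = 7.56 L·cmH2O.
× 0.098 J/(L·cmH2O) → 0.7409 J.

0.74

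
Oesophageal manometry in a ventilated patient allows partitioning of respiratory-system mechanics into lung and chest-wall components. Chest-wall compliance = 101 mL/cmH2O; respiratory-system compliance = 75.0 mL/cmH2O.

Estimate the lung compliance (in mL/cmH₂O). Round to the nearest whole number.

291

1/CL = 1/Crs − 1/Ccw.
1/CL = 1/75.0 − 1/101 = 0.003432.
CL = 291.38 mL/cmH2O.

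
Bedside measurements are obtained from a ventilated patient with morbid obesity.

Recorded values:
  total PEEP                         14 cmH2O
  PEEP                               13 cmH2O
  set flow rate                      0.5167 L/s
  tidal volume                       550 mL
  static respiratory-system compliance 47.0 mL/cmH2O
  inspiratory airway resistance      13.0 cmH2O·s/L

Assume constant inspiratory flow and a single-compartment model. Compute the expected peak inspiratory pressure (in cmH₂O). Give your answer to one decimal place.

Total PEEP = 14 cmH2O (set 13 + intrinsic 1); this is the baseline alveolar pressure.
Equation of motion (constant flow): PIP = Vt/C + R·V̇ + PEEP.
PIP = 550/47.0 + 13.0×0.5167 + 14 = 11.702 + 6.717 + 14 = 32.419 cmH2O.

32.4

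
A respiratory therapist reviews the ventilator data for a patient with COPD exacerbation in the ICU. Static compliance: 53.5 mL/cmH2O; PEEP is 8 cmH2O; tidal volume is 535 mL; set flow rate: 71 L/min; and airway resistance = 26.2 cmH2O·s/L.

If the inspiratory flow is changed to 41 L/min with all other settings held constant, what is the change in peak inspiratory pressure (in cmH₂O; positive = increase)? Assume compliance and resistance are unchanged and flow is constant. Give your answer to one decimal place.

Flow: 71 L/min ÷ 60 = 1.1833 L/s.
New flow: 41 L/min ÷ 60 = 0.6833 L/s.
PIP = Vt/C + R·V̇ + PEEP (constant-flow equation of motion).
Only the resistive term changes: ΔPIP = R × ΔV̇ = 26.2 × (0.6833 − 1.1833) = 26.2 × -0.5 = -13.1 cmH2O.

-13.1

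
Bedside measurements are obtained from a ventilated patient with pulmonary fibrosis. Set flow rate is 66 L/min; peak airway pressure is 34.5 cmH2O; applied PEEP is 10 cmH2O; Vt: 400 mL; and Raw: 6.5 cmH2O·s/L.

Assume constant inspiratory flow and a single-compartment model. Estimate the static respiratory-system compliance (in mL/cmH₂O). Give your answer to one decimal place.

Flow: 66 L/min ÷ 60 = 1.1 L/s.
Equation of motion (constant flow): PIP = Vt/C + R·V̇ + PEEP.
Vt/C = PIP − R·V̇ − PEEP = 34.5 − 6.5×1.1 − 10 = 34.5 − 7.15 − 10 = 17.35 cmH2O.
C = Vt / 17.35 = 400 / 17.35 = 23.055 mL/cmH2O.

23.1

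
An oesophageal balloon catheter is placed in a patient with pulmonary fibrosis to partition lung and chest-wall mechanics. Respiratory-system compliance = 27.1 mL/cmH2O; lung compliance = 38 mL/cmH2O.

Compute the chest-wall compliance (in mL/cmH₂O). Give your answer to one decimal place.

94.5

1/Ccw = 1/Crs − 1/CL.
1/Ccw = 1/27.1 − 1/38 = 0.01058.
Ccw = 94.518 mL/cmH2O.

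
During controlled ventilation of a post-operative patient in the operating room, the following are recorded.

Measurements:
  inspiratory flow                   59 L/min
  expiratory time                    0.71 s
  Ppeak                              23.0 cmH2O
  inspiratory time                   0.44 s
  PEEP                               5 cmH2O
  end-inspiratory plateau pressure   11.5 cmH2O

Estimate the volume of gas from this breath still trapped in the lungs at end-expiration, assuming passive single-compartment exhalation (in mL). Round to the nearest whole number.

174

Flow: 59 L/min ÷ 60 = 0.9833 L/s.
Vt = flow × Ti = 0.9833 L/s × 0.44 s × 1000 mL/L = 432.65 mL.
R = (PIP − Pplat)/V̇ = (23.0 − 11.5) / 0.9833 = 11.5/0.9833 = 11.695 cmH2O·s/L.
C = Vt/(Pplat − PEEP) = 432.65 / (11.5 − 5) = 432.65/6.5 = 66.562 mL/cmH2O.
τ = R × C = 11.695 × 0.06656 L/cmH2O = 0.7784 s.
Fraction remaining = e^(−Te/τ) = e^(−0.71/0.7784) = 0.4017.
Trapped volume = 432.65 × 0.4017 = 173.8 mL.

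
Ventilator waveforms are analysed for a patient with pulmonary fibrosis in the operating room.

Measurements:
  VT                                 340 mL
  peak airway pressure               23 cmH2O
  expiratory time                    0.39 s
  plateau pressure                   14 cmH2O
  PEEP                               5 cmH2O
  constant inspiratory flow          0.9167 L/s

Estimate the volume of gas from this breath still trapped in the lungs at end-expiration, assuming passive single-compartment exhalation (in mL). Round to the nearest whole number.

R = (PIP − Pplat)/V̇ = (23 − 14) / 0.9167 = 9.0/0.9167 = 9.818 cmH2O·s/L.
C = Vt/(Pplat − PEEP) = 340.0 / (14 − 5) = 340.0/9.0 = 37.778 mL/cmH2O.
τ = R × C = 9.818 × 0.03778 L/cmH2O = 0.3709 s.
Fraction remaining = e^(−Te/τ) = e^(−0.39/0.3709) = 0.3494.
Trapped volume = 340.0 × 0.3494 = 118.8 mL.

119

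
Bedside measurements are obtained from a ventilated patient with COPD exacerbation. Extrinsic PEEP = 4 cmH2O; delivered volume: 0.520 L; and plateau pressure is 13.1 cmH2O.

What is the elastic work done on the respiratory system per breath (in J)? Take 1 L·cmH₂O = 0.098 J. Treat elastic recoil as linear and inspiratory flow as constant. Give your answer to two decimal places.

Elastic work ≈ ½ × (Pplat − PEEP) × Vt = 0.5 × (13.1 − 4) × 0.520 L = 0.5 × 9.1 × 0.520 = 2.366 L·cmH2O.
× 0.098 J/(L·cmH2O) → 0.2319 J.

0.23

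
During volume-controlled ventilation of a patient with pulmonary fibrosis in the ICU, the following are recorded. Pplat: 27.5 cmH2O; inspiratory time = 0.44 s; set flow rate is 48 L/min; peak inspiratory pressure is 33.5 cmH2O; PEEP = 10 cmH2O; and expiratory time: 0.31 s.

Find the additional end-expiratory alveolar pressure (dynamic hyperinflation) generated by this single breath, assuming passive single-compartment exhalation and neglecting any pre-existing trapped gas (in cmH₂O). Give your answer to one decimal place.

2.2

Flow: 48 L/min ÷ 60 = 0.8 L/s.
Vt = flow × Ti = 0.8 L/s × 0.44 s × 1000 mL/L = 352.0 mL.
R = (PIP − Pplat)/V̇ = (33.5 − 27.5) / 0.8 = 6.0/0.8 = 7.5 cmH2O·s/L.
C = Vt/(Pplat − PEEP) = 352.0 / (27.5 − 10) = 352.0/17.5 = 20.114 mL/cmH2O.
τ = R × C = 7.5 × 0.02011 L/cmH2O = 0.1508 s.
Fraction remaining = e^(−Te/τ) = e^(−0.31/0.1508) = 0.128; trapped volume = 352.0 × 0.128 = 45.056 mL.
Additional alveolar pressure from trapping ≈ V_trapped / C = 45.056 / 20.114 = 2.24 cmH2O.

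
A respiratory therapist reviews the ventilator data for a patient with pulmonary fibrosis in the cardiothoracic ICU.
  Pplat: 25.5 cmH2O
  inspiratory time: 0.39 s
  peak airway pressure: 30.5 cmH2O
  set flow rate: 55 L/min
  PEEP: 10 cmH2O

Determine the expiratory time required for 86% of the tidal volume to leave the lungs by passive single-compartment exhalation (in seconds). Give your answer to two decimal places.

Flow: 55 L/min ÷ 60 = 0.9167 L/s.
Vt = flow × Ti = 0.9167 L/s × 0.39 s × 1000 mL/L = 357.51 mL.
R = (PIP − Pplat)/V̇ = (30.5 − 25.5) / 0.9167 = 5.0/0.9167 = 5.454 cmH2O·s/L.
C = Vt/(Pplat − PEEP) = 357.51 / (25.5 − 10) = 357.51/15.5 = 23.065 mL/cmH2O.
τ = R × C = 5.454 × 0.02307 L/cmH2O = 0.1258 s.
t = −τ·ln(1 − 0.86) = −0.1258·ln(0.14) = 0.2473 s.

0.25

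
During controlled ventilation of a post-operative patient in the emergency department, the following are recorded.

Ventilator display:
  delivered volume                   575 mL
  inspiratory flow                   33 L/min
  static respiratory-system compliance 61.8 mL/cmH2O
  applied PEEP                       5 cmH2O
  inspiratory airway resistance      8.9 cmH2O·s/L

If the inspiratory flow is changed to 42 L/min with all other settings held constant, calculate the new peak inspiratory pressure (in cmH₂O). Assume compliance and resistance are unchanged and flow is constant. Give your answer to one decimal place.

Flow: 33 L/min ÷ 60 = 0.55 L/s.
New flow: 42 L/min ÷ 60 = 0.7 L/s.
PIP = Vt/C + R·V̇ + PEEP (constant-flow equation of motion).
Only the resistive term changes: ΔPIP = R × ΔV̇ = 8.9 × (0.7 − 0.55) = 8.9 × 0.15 = 1.335 cmH2O.
Original PIP = 575/61.8 + 8.9×0.55 + 5 = 19.199 cmH2O; new PIP = 19.199 + (1.335) = 20.534 cmH2O.

20.5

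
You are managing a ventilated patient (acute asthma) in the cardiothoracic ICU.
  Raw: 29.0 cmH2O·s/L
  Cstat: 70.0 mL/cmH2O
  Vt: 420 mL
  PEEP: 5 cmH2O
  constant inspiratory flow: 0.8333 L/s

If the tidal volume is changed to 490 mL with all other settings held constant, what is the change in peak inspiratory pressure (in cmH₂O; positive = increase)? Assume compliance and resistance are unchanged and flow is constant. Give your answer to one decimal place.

1.0

PIP = Vt/C + R·V̇ + PEEP (constant-flow equation of motion).
Only the elastic term changes: ΔPIP = ΔVt / C = (490 − 420) / 70.0 = 1.0 cmH2O.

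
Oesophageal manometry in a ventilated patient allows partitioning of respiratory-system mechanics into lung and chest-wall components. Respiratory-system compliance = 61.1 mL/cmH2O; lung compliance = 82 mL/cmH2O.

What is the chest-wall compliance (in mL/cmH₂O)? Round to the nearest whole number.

240

1/Ccw = 1/Crs − 1/CL.
1/Ccw = 1/61.1 − 1/82 = 0.004171.
Ccw = 239.75 mL/cmH2O.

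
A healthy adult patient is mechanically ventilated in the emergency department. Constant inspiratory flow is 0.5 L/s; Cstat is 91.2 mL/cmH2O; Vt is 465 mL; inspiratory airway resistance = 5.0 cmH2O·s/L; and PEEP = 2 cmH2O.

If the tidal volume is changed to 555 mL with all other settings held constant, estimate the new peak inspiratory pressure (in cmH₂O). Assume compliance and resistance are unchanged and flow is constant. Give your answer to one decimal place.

10.6

PIP = Vt/C + R·V̇ + PEEP (constant-flow equation of motion).
Only the elastic term changes: ΔPIP = ΔVt / C = (555 − 465) / 91.2 = 0.9868 cmH2O.
Original PIP = 465/91.2 + 5.0×0.5 + 2 = 9.599 cmH2O; new PIP = 9.599 + (0.9868) = 10.586 cmH2O.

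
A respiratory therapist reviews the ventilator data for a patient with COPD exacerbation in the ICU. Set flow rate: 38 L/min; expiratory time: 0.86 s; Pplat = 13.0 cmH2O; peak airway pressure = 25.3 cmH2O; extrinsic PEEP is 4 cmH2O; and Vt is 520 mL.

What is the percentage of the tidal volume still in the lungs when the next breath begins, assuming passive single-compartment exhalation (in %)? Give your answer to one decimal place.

46.5

Flow: 38 L/min ÷ 60 = 0.6333 L/s.
R = (PIP − Pplat)/V̇ = (25.3 − 13.0) / 0.6333 = 12.3/0.6333 = 19.422 cmH2O·s/L.
C = Vt/(Pplat − PEEP) = 520.0 / (13.0 − 4) = 520.0/9.0 = 57.778 mL/cmH2O.
τ = R × C = 19.422 × 0.05778 L/cmH2O = 1.122 s.
Fraction remaining at end-expiration = e^(−Te/τ) = e^(−0.86/1.122) = 0.4646 → 46.46%.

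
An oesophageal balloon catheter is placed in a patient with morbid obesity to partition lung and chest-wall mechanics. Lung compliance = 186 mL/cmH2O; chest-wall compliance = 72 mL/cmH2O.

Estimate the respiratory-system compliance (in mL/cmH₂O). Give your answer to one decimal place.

51.9

Lung and chest wall are elastances in series: 1/Crs = 1/CL + 1/Ccw.
1/Crs = 1/186 + 1/72 = 0.01927.
Crs = 51.894 mL/cmH2O.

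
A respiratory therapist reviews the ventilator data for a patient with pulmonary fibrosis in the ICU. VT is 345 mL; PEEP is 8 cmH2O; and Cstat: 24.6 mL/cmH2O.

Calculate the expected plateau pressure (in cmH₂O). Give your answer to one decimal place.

22.0

Pplat = PEEP + Vt / Cstat = 8 + 345 / 24.6 = 8 + 14.024 = 22.024 cmH2O.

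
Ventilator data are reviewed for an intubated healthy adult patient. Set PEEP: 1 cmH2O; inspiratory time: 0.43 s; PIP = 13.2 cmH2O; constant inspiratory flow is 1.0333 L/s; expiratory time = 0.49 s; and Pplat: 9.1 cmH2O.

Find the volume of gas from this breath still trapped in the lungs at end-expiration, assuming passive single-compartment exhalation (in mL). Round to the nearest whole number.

Vt = flow × Ti = 1.0333 L/s × 0.43 s × 1000 mL/L = 444.32 mL.
R = (PIP − Pplat)/V̇ = (13.2 − 9.1) / 1.0333 = 4.1/1.0333 = 3.968 cmH2O·s/L.
C = Vt/(Pplat − PEEP) = 444.32 / (9.1 − 1) = 444.32/8.1 = 54.854 mL/cmH2O.
τ = R × C = 3.968 × 0.05485 L/cmH2O = 0.2176 s.
Fraction remaining = e^(−Te/τ) = e^(−0.49/0.2176) = 0.1052.
Trapped volume = 444.32 × 0.1052 = 46.742 mL.

47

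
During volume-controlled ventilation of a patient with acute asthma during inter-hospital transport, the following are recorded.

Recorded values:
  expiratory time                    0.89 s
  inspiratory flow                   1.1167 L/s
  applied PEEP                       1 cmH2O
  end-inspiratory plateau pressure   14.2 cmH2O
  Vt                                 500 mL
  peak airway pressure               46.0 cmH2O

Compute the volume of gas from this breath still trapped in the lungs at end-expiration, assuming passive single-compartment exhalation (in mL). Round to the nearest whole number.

R = (PIP − Pplat)/V̇ = (46.0 − 14.2) / 1.1167 = 31.8/1.1167 = 28.477 cmH2O·s/L.
C = Vt/(Pplat − PEEP) = 500.0 / (14.2 − 1) = 500.0/13.2 = 37.879 mL/cmH2O.
τ = R × C = 28.477 × 0.03788 L/cmH2O = 1.079 s.
Fraction remaining = e^(−Te/τ) = e^(−0.89/1.079) = 0.4383.
Trapped volume = 500.0 × 0.4383 = 219.15 mL.

219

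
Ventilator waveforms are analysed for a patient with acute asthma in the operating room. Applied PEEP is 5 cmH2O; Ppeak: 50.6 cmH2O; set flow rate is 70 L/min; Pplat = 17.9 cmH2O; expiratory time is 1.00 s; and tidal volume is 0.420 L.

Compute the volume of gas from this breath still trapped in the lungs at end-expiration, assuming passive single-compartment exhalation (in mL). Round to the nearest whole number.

Flow: 70 L/min ÷ 60 = 1.1667 L/s.
R = (PIP − Pplat)/V̇ = (50.6 − 17.9) / 1.1667 = 32.7/1.1667 = 28.028 cmH2O·s/L.
C = Vt/(Pplat − PEEP) = 420.0 / (17.9 − 5) = 420.0/12.9 = 32.558 mL/cmH2O.
τ = R × C = 28.028 × 0.03256 L/cmH2O = 0.9126 s.
Fraction remaining = e^(−Te/τ) = e^(−1.00/0.9126) = 0.3343.
Trapped volume = 420.0 × 0.3343 = 140.41 mL.

140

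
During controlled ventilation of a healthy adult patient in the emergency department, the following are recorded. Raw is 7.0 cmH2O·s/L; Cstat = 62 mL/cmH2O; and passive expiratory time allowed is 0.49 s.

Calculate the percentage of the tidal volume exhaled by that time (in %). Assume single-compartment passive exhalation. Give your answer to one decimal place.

τ = R × C = 7.0 × 62 mL/cmH2O = 7.0 × 0.062 L/cmH2O = 0.434 s.
Passive exhalation: V(t)/V₀ = e^(−t/τ) = e^(−0.49/0.434) = 0.3233.
Fraction exhaled = 1 − 0.3233 = 0.6767 → 67.67%.

67.7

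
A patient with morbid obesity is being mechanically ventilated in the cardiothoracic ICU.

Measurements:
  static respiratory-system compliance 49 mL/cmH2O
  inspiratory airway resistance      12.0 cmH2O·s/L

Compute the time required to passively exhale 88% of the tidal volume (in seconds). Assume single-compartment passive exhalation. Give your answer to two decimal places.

τ = R × C = 12.0 × 49 mL/cmH2O = 12.0 × 0.049 L/cmH2O = 0.588 s.
Exhaled fraction f = 1 − e^(−t/τ) → t = −τ·ln(1 − f) = −0.588·ln(0.12) = 1.247 s.

1.25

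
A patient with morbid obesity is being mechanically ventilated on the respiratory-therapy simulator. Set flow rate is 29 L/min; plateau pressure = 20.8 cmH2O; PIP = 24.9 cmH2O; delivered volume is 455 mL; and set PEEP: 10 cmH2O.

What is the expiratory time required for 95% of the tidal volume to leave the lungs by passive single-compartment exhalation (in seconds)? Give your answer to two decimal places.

Flow: 29 L/min ÷ 60 = 0.4833 L/s.
R = (PIP − Pplat)/V̇ = (24.9 − 20.8) / 0.4833 = 4.1/0.4833 = 8.483 cmH2O·s/L.
C = Vt/(Pplat − PEEP) = 455.0 / (20.8 − 10) = 455.0/10.8 = 42.13 mL/cmH2O.
τ = R × C = 8.483 × 0.04213 L/cmH2O = 0.3574 s.
t = −τ·ln(1 − 0.95) = −0.3574·ln(0.05) = 1.071 s.

1.07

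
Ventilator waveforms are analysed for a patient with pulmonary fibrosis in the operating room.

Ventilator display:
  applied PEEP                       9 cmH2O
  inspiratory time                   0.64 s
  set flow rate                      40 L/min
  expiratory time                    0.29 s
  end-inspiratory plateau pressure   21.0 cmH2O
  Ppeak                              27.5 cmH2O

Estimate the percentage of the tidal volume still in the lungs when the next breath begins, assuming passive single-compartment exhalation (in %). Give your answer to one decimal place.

Flow: 40 L/min ÷ 60 = 0.6667 L/s.
Vt = flow × Ti = 0.6667 L/s × 0.64 s × 1000 mL/L = 426.69 mL.
R = (PIP − Pplat)/V̇ = (27.5 − 21.0) / 0.6667 = 6.5/0.6667 = 9.75 cmH2O·s/L.
C = Vt/(Pplat − PEEP) = 426.69 / (21.0 − 9) = 426.69/12.0 = 35.558 mL/cmH2O.
τ = R × C = 9.75 × 0.03556 L/cmH2O = 0.3467 s.
Fraction remaining at end-expiration = e^(−Te/τ) = e^(−0.29/0.3467) = 0.4332 → 43.32%.

43.3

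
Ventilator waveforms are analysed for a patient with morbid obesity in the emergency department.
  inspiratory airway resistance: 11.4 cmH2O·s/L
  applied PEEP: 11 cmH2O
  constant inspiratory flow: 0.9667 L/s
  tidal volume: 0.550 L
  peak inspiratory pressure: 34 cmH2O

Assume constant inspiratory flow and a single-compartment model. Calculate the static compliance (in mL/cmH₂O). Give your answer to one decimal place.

45.9

Equation of motion (constant flow): PIP = Vt/C + R·V̇ + PEEP.
Vt/C = PIP − R·V̇ − PEEP = 34 − 11.4×0.9667 − 11 = 34 − 11.02 − 11 = 11.98 cmH2O.
C = Vt / 11.98 = 550 / 11.98 = 45.91 mL/cmH2O.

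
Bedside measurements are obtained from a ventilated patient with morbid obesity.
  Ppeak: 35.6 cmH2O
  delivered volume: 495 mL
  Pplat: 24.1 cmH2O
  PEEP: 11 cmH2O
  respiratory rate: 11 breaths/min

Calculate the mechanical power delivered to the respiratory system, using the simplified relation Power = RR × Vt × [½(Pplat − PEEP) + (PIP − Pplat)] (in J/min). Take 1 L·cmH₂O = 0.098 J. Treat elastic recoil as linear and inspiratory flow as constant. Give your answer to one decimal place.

9.6

Per-breath work = Vt × [½(Pplat−PEEP) + (PIP−Pplat)] = 0.495 × [0.5×13.1 + 11.5] = 0.495 × 18.05 = 8.935 L·cmH2O.
Power = 11 × 8.935 = 98.285 L·cmH2O/min.
× 0.098 J/(L·cmH2O) → 9.632 J/min.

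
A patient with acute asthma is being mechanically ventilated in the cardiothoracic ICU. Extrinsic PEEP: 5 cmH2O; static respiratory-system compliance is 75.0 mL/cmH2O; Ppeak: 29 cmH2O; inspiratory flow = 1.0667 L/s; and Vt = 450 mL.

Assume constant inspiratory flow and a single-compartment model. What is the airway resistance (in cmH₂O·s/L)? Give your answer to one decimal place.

Equation of motion (constant flow): PIP = Vt/C + R·V̇ + PEEP.
R·V̇ = PIP − Vt/C − PEEP = 29 − 450/75.0 − 5 = 29 − 6.0 − 5 = 18.0 cmH2O.
R = 18.0 / 1.0667 = 16.874 cmH2O·s/L.

16.9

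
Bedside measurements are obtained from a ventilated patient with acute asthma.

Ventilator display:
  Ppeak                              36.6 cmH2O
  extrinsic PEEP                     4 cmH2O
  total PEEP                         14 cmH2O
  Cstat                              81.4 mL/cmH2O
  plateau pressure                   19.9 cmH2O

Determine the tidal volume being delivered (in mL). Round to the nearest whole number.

End-expiratory occlusion gives total PEEP = 14 cmH2O (intrinsic PEEP = 14 − 4 = 10). Use total PEEP for the elastic gradient.
Vt = Cstat × (Pplat − PEEPtotal) = 81.4 × (19.9 − 14) = 81.4 × 5.9 = 480.26 mL.

480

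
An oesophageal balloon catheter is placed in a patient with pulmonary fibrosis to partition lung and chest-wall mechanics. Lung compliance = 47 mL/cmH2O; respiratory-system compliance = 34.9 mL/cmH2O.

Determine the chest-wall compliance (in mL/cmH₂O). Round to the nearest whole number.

136

1/Ccw = 1/Crs − 1/CL.
1/Ccw = 1/34.9 − 1/47 = 0.007377.
Ccw = 135.56 mL/cmH2O.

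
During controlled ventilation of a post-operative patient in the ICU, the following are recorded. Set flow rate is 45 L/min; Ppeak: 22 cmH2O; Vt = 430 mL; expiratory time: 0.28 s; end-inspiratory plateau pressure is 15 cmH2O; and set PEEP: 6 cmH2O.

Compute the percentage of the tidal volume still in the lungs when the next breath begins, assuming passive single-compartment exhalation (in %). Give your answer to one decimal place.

53.4

Flow: 45 L/min ÷ 60 = 0.75 L/s.
R = (PIP − Pplat)/V̇ = (22 − 15) / 0.75 = 7.0/0.75 = 9.333 cmH2O·s/L.
C = Vt/(Pplat − PEEP) = 430.0 / (15 − 6) = 430.0/9.0 = 47.778 mL/cmH2O.
τ = R × C = 9.333 × 0.04778 L/cmH2O = 0.4459 s.
Fraction remaining at end-expiration = e^(−Te/τ) = e^(−0.28/0.4459) = 0.5337 → 53.37%.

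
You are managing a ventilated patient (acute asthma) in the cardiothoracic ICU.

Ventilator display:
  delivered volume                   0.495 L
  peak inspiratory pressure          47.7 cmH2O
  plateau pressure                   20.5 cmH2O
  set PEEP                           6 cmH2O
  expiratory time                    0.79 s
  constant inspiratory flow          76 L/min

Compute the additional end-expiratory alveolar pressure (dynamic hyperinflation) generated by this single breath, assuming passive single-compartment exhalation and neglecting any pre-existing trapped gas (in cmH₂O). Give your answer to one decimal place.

4.9

Flow: 76 L/min ÷ 60 = 1.2667 L/s.
R = (PIP − Pplat)/V̇ = (47.7 − 20.5) / 1.2667 = 27.2/1.2667 = 21.473 cmH2O·s/L.
C = Vt/(Pplat − PEEP) = 495.0 / (20.5 − 6) = 495.0/14.5 = 34.138 mL/cmH2O.
τ = R × C = 21.473 × 0.03414 L/cmH2O = 0.7331 s.
Fraction remaining = e^(−Te/τ) = e^(−0.79/0.7331) = 0.3404; trapped volume = 495.0 × 0.3404 = 168.5 mL.
Additional alveolar pressure from trapping ≈ V_trapped / C = 168.5 / 34.138 = 4.936 cmH2O.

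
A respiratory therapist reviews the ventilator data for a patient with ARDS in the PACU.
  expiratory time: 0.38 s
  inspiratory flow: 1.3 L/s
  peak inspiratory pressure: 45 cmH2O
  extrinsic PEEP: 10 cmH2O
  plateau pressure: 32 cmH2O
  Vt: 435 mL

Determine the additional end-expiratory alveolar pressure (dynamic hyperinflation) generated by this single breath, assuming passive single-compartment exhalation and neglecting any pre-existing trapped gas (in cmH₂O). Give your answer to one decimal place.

R = (PIP − Pplat)/V̇ = (45 − 32) / 1.3 = 13.0/1.3 = 10.0 cmH2O·s/L.
C = Vt/(Pplat − PEEP) = 435.0 / (32 − 10) = 435.0/22.0 = 19.773 mL/cmH2O.
τ = R × C = 10.0 × 0.01977 L/cmH2O = 0.1977 s.
Fraction remaining = e^(−Te/τ) = e^(−0.38/0.1977) = 0.1463; trapped volume = 435.0 × 0.1463 = 63.641 mL.
Additional alveolar pressure from trapping ≈ V_trapped / C = 63.641 / 19.773 = 3.219 cmH2O.

3.2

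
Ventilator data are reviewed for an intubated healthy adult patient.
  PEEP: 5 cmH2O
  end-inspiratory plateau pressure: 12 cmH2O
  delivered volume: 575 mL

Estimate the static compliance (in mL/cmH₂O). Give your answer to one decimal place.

82.1

Cstat = Vt / (Pplat − PEEP) = 575 / (12 − 5) = 575 / 7.0 = 82.143 mL/cmH2O.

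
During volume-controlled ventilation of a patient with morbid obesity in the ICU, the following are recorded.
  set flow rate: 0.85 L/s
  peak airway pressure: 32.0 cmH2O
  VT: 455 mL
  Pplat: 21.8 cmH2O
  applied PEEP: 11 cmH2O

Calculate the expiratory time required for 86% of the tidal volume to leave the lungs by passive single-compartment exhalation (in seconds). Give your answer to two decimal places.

R = (PIP − Pplat)/V̇ = (32.0 − 21.8) / 0.85 = 10.2/0.85 = 12.0 cmH2O·s/L.
C = Vt/(Pplat − PEEP) = 455.0 / (21.8 − 11) = 455.0/10.8 = 42.13 mL/cmH2O.
τ = R × C = 12.0 × 0.04213 L/cmH2O = 0.5056 s.
t = −τ·ln(1 − 0.86) = −0.5056·ln(0.14) = 0.9941 s.

0.99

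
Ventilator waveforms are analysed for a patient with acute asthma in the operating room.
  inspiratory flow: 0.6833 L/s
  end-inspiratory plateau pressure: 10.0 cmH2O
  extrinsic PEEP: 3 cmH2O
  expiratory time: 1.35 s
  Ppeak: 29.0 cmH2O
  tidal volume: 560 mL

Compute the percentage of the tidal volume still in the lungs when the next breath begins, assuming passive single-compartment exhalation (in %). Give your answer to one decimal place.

54.5

R = (PIP − Pplat)/V̇ = (29.0 − 10.0) / 0.6833 = 19.0/0.6833 = 27.806 cmH2O·s/L.
C = Vt/(Pplat − PEEP) = 560.0 / (10.0 − 3) = 560.0/7.0 = 80.0 mL/cmH2O.
τ = R × C = 27.806 × 0.08 L/cmH2O = 2.224 s.
Fraction remaining at end-expiration = e^(−Te/τ) = e^(−1.35/2.224) = 0.545 → 54.5%.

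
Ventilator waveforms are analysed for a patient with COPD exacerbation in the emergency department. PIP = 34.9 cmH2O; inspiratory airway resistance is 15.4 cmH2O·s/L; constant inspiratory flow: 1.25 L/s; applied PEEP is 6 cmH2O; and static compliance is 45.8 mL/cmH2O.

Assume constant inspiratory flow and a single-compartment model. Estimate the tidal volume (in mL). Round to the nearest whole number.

442

Equation of motion (constant flow): PIP = Vt/C + R·V̇ + PEEP.
Vt/C = PIP − R·V̇ − PEEP = 34.9 − 19.25 − 6 = 9.65 cmH2O.
Vt = C × 9.65 = 45.8 × 9.65 = 441.97 mL.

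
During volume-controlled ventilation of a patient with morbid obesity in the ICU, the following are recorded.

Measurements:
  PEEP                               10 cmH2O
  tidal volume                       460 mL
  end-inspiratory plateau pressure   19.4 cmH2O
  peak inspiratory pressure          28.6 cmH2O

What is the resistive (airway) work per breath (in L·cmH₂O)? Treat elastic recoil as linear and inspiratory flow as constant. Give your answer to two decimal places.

4.23

With constant inspiratory flow the resistive pressure is constant at PIP − Pplat = 28.6 − 19.4 = 9.2 cmH2O, so resistive work = 9.2 × 0.460 = 4.232 L·cmH2O.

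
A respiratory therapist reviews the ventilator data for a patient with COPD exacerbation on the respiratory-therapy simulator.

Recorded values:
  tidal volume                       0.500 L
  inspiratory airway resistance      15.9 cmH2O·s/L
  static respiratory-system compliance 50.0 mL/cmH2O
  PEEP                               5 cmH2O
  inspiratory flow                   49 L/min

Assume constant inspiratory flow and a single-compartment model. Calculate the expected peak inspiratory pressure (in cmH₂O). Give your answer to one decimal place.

28.0

Flow: 49 L/min ÷ 60 = 0.8167 L/s.
Equation of motion (constant flow): PIP = Vt/C + R·V̇ + PEEP.
PIP = 500/50.0 + 15.9×0.8167 + 5 = 10.0 + 12.986 + 5 = 27.986 cmH2O.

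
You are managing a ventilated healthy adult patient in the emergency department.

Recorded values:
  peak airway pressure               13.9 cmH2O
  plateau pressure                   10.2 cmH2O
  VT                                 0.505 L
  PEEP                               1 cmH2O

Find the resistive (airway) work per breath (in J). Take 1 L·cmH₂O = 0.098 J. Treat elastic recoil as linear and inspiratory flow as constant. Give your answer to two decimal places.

With constant inspiratory flow the resistive pressure is constant at PIP − Pplat = 13.9 − 10.2 = 3.7 cmH2O, so resistive work = 3.7 × 0.505 = 1.869 L·cmH2O.
× 0.098 J/(L·cmH2O) → 0.1832 J.

0.18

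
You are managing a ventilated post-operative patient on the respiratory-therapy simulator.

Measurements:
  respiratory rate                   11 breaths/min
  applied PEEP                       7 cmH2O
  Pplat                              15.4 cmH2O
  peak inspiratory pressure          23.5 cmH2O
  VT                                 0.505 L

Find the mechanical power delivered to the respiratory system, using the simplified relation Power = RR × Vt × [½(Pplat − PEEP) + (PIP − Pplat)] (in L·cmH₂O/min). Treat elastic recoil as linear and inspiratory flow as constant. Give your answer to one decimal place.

Per-breath work = Vt × [½(Pplat−PEEP) + (PIP−Pplat)] = 0.505 × [0.5×8.4 + 8.1] = 0.505 × 12.3 = 6.212 L·cmH2O.
Power = 11 × 6.212 = 68.332 L·cmH2O/min.

68.3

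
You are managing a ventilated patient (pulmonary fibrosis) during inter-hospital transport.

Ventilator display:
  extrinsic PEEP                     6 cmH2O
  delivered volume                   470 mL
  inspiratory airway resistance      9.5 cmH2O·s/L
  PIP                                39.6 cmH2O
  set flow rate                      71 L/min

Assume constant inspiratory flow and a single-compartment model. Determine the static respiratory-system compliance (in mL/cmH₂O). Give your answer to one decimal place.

Flow: 71 L/min ÷ 60 = 1.1833 L/s.
Equation of motion (constant flow): PIP = Vt/C + R·V̇ + PEEP.
Vt/C = PIP − R·V̇ − PEEP = 39.6 − 9.5×1.1833 − 6 = 39.6 − 11.241 − 6 = 22.359 cmH2O.
C = Vt / 22.359 = 470 / 22.359 = 21.021 mL/cmH2O.

21.0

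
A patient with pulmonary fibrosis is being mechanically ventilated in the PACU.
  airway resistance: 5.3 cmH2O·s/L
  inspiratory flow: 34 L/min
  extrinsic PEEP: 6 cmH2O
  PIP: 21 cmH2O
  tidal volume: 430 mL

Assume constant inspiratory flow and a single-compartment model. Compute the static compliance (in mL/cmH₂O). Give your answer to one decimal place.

35.8

Flow: 34 L/min ÷ 60 = 0.5667 L/s.
Equation of motion (constant flow): PIP = Vt/C + R·V̇ + PEEP.
Vt/C = PIP − R·V̇ − PEEP = 21 − 5.3×0.5667 − 6 = 21 − 3.004 − 6 = 11.996 cmH2O.
C = Vt / 11.996 = 430 / 11.996 = 35.845 mL/cmH2O.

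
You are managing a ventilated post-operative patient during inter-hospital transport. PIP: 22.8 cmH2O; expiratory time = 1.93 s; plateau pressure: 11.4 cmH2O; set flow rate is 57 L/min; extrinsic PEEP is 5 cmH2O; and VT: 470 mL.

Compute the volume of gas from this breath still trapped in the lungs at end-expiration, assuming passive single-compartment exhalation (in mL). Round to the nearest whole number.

53

Flow: 57 L/min ÷ 60 = 0.95 L/s.
R = (PIP − Pplat)/V̇ = (22.8 − 11.4) / 0.95 = 11.4/0.95 = 12.0 cmH2O·s/L.
C = Vt/(Pplat − PEEP) = 470.0 / (11.4 − 5) = 470.0/6.4 = 73.438 mL/cmH2O.
τ = R × C = 12.0 × 0.07344 L/cmH2O = 0.8813 s.
Fraction remaining = e^(−Te/τ) = e^(−1.93/0.8813) = 0.1119.
Trapped volume = 470.0 × 0.1119 = 52.593 mL.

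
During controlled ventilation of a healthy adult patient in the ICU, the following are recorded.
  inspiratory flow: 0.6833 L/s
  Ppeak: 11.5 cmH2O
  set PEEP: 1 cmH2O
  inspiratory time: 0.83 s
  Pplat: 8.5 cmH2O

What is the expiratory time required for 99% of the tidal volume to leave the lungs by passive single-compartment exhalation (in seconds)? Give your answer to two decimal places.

Vt = flow × Ti = 0.6833 L/s × 0.83 s × 1000 mL/L = 567.14 mL.
R = (PIP − Pplat)/V̇ = (11.5 − 8.5) / 0.6833 = 3.0/0.6833 = 4.39 cmH2O·s/L.
C = Vt/(Pplat − PEEP) = 567.14 / (8.5 − 1) = 567.14/7.5 = 75.619 mL/cmH2O.
τ = R × C = 4.39 × 0.07562 L/cmH2O = 0.332 s.
t = −τ·ln(1 − 0.99) = −0.332·ln(0.01) = 1.529 s.

1.53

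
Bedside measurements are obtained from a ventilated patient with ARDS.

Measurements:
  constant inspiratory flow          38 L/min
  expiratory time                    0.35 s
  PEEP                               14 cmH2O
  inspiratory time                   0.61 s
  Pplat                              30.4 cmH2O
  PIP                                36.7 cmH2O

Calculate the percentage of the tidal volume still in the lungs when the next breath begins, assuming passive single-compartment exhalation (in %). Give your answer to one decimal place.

Flow: 38 L/min ÷ 60 = 0.6333 L/s.
Vt = flow × Ti = 0.6333 L/s × 0.61 s × 1000 mL/L = 386.31 mL.
R = (PIP − Pplat)/V̇ = (36.7 − 30.4) / 0.6333 = 6.3/0.6333 = 9.948 cmH2O·s/L.
C = Vt/(Pplat − PEEP) = 386.31 / (30.4 − 14) = 386.31/16.4 = 23.555 mL/cmH2O.
τ = R × C = 9.948 × 0.02356 L/cmH2O = 0.2344 s.
Fraction remaining at end-expiration = e^(−Te/τ) = e^(−0.35/0.2344) = 0.2247 → 22.47%.

22.5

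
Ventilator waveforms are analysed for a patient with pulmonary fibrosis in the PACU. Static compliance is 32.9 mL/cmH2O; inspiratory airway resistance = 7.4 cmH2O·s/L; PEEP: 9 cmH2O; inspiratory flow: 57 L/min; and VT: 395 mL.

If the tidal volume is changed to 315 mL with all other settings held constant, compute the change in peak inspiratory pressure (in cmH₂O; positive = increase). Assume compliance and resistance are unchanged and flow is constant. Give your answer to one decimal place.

-2.4

PIP = Vt/C + R·V̇ + PEEP (constant-flow equation of motion).
Only the elastic term changes: ΔPIP = ΔVt / C = (315 − 395) / 32.9 = -2.432 cmH2O.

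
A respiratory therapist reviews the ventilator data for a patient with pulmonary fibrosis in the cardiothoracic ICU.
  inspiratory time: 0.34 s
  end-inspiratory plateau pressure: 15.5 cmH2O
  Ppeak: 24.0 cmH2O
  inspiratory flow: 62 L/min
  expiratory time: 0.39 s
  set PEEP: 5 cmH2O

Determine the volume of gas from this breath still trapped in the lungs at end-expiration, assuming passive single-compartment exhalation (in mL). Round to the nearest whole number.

Flow: 62 L/min ÷ 60 = 1.0333 L/s.
Vt = flow × Ti = 1.0333 L/s × 0.34 s × 1000 mL/L = 351.32 mL.
R = (PIP − Pplat)/V̇ = (24.0 − 15.5) / 1.0333 = 8.5/1.0333 = 8.226 cmH2O·s/L.
C = Vt/(Pplat − PEEP) = 351.32 / (15.5 − 5) = 351.32/10.5 = 33.459 mL/cmH2O.
τ = R × C = 8.226 × 0.03346 L/cmH2O = 0.2752 s.
Fraction remaining = e^(−Te/τ) = e^(−0.39/0.2752) = 0.2424.
Trapped volume = 351.32 × 0.2424 = 85.16 mL.

85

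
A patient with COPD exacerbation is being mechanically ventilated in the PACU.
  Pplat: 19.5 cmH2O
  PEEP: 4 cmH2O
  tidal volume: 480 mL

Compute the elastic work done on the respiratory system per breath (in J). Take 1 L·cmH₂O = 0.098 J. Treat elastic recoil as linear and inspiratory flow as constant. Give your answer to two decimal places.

0.36

Elastic work ≈ ½ × (Pplat − PEEP) × Vt = 0.5 × (19.5 − 4) × 0.480 L = 0.5 × 15.5 × 0.480 = 3.72 L·cmH2O.
× 0.098 J/(L·cmH2O) → 0.3646 J.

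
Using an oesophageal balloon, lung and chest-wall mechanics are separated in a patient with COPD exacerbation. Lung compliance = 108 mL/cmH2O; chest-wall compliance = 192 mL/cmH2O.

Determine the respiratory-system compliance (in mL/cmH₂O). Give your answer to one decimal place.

69.1

Lung and chest wall are elastances in series: 1/Crs = 1/CL + 1/Ccw.
1/Crs = 1/108 + 1/192 = 0.01447.
Crs = 69.109 mL/cmH2O.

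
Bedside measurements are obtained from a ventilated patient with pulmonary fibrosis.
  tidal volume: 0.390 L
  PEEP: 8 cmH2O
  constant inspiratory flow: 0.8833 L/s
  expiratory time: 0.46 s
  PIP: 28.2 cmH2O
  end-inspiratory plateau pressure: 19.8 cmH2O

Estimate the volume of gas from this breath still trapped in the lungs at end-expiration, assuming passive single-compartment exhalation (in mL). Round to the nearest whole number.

R = (PIP − Pplat)/V̇ = (28.2 − 19.8) / 0.8833 = 8.4/0.8833 = 9.51 cmH2O·s/L.
C = Vt/(Pplat − PEEP) = 390.0 / (19.8 − 8) = 390.0/11.8 = 33.051 mL/cmH2O.
τ = R × C = 9.51 × 0.03305 L/cmH2O = 0.3143 s.
Fraction remaining = e^(−Te/τ) = e^(−0.46/0.3143) = 0.2314.
Trapped volume = 390.0 × 0.2314 = 90.246 mL.

90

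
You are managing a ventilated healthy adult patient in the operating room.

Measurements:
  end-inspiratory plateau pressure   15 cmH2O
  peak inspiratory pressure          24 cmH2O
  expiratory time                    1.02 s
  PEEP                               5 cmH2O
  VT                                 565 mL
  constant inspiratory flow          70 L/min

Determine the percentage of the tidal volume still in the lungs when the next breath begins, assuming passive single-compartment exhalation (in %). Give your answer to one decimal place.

9.6

Flow: 70 L/min ÷ 60 = 1.1667 L/s.
R = (PIP − Pplat)/V̇ = (24 − 15) / 1.1667 = 9.0/1.1667 = 7.714 cmH2O·s/L.
C = Vt/(Pplat − PEEP) = 565.0 / (15 − 5) = 565.0/10.0 = 56.5 mL/cmH2O.
τ = R × C = 7.714 × 0.0565 L/cmH2O = 0.4358 s.
Fraction remaining at end-expiration = e^(−Te/τ) = e^(−1.02/0.4358) = 0.09628 → 9.628%.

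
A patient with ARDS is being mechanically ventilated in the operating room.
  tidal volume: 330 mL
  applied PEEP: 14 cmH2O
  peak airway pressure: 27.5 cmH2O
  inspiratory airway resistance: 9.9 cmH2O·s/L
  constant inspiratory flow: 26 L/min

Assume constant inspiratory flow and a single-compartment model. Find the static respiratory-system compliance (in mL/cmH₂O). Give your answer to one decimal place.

Flow: 26 L/min ÷ 60 = 0.4333 L/s.
Equation of motion (constant flow): PIP = Vt/C + R·V̇ + PEEP.
Vt/C = PIP − R·V̇ − PEEP = 27.5 − 9.9×0.4333 − 14 = 27.5 − 4.29 − 14 = 9.21 cmH2O.
C = Vt / 9.21 = 330 / 9.21 = 35.831 mL/cmH2O.

35.8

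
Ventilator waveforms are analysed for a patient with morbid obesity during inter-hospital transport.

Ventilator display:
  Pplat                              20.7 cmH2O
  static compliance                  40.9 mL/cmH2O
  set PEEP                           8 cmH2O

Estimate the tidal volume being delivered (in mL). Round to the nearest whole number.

519

Vt = Cstat × (Pplat − PEEP) = 40.9 × (20.7 − 8) = 40.9 × 12.7 = 519.43 mL.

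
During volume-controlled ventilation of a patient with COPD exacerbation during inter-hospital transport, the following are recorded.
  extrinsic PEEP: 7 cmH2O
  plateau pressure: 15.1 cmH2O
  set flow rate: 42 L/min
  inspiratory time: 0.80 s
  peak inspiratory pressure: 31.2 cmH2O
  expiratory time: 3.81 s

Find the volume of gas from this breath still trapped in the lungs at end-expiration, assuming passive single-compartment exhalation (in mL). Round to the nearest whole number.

Flow: 42 L/min ÷ 60 = 0.7 L/s.
Vt = flow × Ti = 0.7 L/s × 0.80 s × 1000 mL/L = 560.0 mL.
R = (PIP − Pplat)/V̇ = (31.2 − 15.1) / 0.7 = 16.1/0.7 = 23.0 cmH2O·s/L.
C = Vt/(Pplat − PEEP) = 560.0 / (15.1 − 7) = 560.0/8.1 = 69.136 mL/cmH2O.
τ = R × C = 23.0 × 0.06914 L/cmH2O = 1.59 s.
Fraction remaining = e^(−Te/τ) = e^(−3.81/1.59) = 0.09106.
Trapped volume = 560.0 × 0.09106 = 50.994 mL.

51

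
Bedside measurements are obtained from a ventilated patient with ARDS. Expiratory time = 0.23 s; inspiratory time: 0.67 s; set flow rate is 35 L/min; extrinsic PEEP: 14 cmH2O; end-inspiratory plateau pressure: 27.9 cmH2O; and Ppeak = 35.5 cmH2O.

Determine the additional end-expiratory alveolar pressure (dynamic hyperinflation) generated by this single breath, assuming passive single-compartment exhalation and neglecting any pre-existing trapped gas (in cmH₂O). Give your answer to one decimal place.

7.4

Flow: 35 L/min ÷ 60 = 0.5833 L/s.
Vt = flow × Ti = 0.5833 L/s × 0.67 s × 1000 mL/L = 390.81 mL.
R = (PIP − Pplat)/V̇ = (35.5 − 27.9) / 0.5833 = 7.6/0.5833 = 13.029 cmH2O·s/L.
C = Vt/(Pplat − PEEP) = 390.81 / (27.9 − 14) = 390.81/13.9 = 28.116 mL/cmH2O.
τ = R × C = 13.029 × 0.02812 L/cmH2O = 0.3664 s.
Fraction remaining = e^(−Te/τ) = e^(−0.23/0.3664) = 0.5338; trapped volume = 390.81 × 0.5338 = 208.61 mL.
Additional alveolar pressure from trapping ≈ V_trapped / C = 208.61 / 28.116 = 7.42 cmH2O.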